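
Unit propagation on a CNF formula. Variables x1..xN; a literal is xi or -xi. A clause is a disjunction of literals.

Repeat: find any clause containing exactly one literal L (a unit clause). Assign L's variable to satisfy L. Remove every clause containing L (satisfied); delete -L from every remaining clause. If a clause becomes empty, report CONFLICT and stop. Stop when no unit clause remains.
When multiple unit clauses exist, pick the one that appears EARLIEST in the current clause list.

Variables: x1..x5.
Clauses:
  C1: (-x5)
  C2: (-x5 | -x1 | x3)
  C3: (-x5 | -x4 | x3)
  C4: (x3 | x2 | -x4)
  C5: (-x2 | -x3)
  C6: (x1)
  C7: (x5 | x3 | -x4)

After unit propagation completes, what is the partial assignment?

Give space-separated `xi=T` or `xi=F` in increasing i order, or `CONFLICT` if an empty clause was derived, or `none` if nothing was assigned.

unit clause [-5] forces x5=F; simplify:
  drop 5 from [5, 3, -4] -> [3, -4]
  satisfied 3 clause(s); 4 remain; assigned so far: [5]
unit clause [1] forces x1=T; simplify:
  satisfied 1 clause(s); 3 remain; assigned so far: [1, 5]

Answer: x1=T x5=F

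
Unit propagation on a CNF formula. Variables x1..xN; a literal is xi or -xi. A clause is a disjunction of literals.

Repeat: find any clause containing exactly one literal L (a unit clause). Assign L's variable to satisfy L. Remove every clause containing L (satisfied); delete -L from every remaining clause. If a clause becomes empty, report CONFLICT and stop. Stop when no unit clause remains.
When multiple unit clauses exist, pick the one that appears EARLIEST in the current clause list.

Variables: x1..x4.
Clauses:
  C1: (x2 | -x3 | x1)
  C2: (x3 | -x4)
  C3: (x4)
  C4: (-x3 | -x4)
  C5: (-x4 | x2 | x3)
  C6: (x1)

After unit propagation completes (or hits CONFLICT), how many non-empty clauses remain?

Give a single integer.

Answer: 2

Derivation:
unit clause [4] forces x4=T; simplify:
  drop -4 from [3, -4] -> [3]
  drop -4 from [-3, -4] -> [-3]
  drop -4 from [-4, 2, 3] -> [2, 3]
  satisfied 1 clause(s); 5 remain; assigned so far: [4]
unit clause [3] forces x3=T; simplify:
  drop -3 from [2, -3, 1] -> [2, 1]
  drop -3 from [-3] -> [] (empty!)
  satisfied 2 clause(s); 3 remain; assigned so far: [3, 4]
CONFLICT (empty clause)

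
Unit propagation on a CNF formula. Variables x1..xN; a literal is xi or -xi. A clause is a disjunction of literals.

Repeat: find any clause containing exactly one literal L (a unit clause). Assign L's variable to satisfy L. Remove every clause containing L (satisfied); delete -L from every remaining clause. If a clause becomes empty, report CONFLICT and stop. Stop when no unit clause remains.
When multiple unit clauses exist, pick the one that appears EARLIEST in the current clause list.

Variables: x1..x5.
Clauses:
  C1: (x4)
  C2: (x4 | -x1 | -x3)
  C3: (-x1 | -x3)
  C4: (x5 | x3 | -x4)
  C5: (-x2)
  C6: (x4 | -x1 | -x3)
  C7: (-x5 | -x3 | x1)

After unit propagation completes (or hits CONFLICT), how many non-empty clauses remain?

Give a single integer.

unit clause [4] forces x4=T; simplify:
  drop -4 from [5, 3, -4] -> [5, 3]
  satisfied 3 clause(s); 4 remain; assigned so far: [4]
unit clause [-2] forces x2=F; simplify:
  satisfied 1 clause(s); 3 remain; assigned so far: [2, 4]

Answer: 3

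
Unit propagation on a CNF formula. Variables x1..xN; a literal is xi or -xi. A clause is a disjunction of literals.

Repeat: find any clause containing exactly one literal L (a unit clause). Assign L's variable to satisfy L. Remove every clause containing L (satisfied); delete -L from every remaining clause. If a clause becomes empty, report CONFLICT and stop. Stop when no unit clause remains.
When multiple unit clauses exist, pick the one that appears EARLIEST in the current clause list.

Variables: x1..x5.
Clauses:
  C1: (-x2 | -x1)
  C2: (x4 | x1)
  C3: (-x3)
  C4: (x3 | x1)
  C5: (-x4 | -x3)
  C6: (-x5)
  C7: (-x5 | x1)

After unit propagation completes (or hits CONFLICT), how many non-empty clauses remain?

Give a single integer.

Answer: 0

Derivation:
unit clause [-3] forces x3=F; simplify:
  drop 3 from [3, 1] -> [1]
  satisfied 2 clause(s); 5 remain; assigned so far: [3]
unit clause [1] forces x1=T; simplify:
  drop -1 from [-2, -1] -> [-2]
  satisfied 3 clause(s); 2 remain; assigned so far: [1, 3]
unit clause [-2] forces x2=F; simplify:
  satisfied 1 clause(s); 1 remain; assigned so far: [1, 2, 3]
unit clause [-5] forces x5=F; simplify:
  satisfied 1 clause(s); 0 remain; assigned so far: [1, 2, 3, 5]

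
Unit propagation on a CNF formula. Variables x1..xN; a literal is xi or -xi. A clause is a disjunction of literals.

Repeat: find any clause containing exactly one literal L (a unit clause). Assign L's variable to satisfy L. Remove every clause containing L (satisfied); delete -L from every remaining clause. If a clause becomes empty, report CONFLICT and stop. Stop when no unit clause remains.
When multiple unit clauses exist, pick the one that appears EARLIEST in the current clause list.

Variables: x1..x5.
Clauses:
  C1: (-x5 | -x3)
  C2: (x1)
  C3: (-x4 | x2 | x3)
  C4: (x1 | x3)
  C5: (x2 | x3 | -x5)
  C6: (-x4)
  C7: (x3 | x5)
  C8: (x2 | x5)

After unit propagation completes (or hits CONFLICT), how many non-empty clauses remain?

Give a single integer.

unit clause [1] forces x1=T; simplify:
  satisfied 2 clause(s); 6 remain; assigned so far: [1]
unit clause [-4] forces x4=F; simplify:
  satisfied 2 clause(s); 4 remain; assigned so far: [1, 4]

Answer: 4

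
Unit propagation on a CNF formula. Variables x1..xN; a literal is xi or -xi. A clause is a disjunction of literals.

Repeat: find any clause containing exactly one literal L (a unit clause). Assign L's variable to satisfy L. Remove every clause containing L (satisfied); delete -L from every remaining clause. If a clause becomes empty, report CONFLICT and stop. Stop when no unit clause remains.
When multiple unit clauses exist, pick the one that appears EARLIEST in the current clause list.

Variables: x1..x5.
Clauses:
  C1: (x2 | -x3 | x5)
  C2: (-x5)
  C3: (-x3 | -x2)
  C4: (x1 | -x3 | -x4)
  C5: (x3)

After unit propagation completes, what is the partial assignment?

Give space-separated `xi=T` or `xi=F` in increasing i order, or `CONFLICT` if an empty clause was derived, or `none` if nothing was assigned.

Answer: CONFLICT

Derivation:
unit clause [-5] forces x5=F; simplify:
  drop 5 from [2, -3, 5] -> [2, -3]
  satisfied 1 clause(s); 4 remain; assigned so far: [5]
unit clause [3] forces x3=T; simplify:
  drop -3 from [2, -3] -> [2]
  drop -3 from [-3, -2] -> [-2]
  drop -3 from [1, -3, -4] -> [1, -4]
  satisfied 1 clause(s); 3 remain; assigned so far: [3, 5]
unit clause [2] forces x2=T; simplify:
  drop -2 from [-2] -> [] (empty!)
  satisfied 1 clause(s); 2 remain; assigned so far: [2, 3, 5]
CONFLICT (empty clause)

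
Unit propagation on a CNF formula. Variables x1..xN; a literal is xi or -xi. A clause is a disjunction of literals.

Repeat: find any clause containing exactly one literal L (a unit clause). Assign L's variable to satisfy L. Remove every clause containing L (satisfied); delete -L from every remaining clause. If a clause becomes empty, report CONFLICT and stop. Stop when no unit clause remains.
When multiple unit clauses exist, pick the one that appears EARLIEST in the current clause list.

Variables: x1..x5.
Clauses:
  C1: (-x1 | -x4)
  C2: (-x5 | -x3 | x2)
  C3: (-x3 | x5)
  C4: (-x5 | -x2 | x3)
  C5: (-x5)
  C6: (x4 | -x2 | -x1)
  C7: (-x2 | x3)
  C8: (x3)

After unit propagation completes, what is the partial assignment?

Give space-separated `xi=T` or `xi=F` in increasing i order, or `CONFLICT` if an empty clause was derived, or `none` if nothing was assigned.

Answer: CONFLICT

Derivation:
unit clause [-5] forces x5=F; simplify:
  drop 5 from [-3, 5] -> [-3]
  satisfied 3 clause(s); 5 remain; assigned so far: [5]
unit clause [-3] forces x3=F; simplify:
  drop 3 from [-2, 3] -> [-2]
  drop 3 from [3] -> [] (empty!)
  satisfied 1 clause(s); 4 remain; assigned so far: [3, 5]
CONFLICT (empty clause)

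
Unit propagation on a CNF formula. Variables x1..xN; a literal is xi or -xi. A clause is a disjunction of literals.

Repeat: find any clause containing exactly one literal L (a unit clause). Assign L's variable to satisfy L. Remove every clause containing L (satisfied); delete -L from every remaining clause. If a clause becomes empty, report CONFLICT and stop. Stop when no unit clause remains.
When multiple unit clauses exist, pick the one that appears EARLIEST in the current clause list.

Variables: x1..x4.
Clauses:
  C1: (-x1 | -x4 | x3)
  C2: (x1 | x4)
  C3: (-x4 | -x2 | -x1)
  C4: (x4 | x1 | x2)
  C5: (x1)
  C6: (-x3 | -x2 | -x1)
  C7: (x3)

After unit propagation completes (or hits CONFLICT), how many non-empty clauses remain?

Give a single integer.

Answer: 0

Derivation:
unit clause [1] forces x1=T; simplify:
  drop -1 from [-1, -4, 3] -> [-4, 3]
  drop -1 from [-4, -2, -1] -> [-4, -2]
  drop -1 from [-3, -2, -1] -> [-3, -2]
  satisfied 3 clause(s); 4 remain; assigned so far: [1]
unit clause [3] forces x3=T; simplify:
  drop -3 from [-3, -2] -> [-2]
  satisfied 2 clause(s); 2 remain; assigned so far: [1, 3]
unit clause [-2] forces x2=F; simplify:
  satisfied 2 clause(s); 0 remain; assigned so far: [1, 2, 3]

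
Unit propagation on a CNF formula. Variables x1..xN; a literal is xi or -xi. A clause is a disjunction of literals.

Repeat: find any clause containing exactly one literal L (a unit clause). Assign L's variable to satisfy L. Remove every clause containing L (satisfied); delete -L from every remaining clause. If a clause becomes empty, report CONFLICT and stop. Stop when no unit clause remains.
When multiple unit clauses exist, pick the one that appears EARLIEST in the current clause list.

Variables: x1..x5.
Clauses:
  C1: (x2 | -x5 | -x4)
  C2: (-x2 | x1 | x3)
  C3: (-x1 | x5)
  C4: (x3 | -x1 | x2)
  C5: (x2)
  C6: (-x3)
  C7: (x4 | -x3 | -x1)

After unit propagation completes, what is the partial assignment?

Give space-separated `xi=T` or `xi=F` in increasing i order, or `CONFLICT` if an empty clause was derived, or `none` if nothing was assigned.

Answer: x1=T x2=T x3=F x5=T

Derivation:
unit clause [2] forces x2=T; simplify:
  drop -2 from [-2, 1, 3] -> [1, 3]
  satisfied 3 clause(s); 4 remain; assigned so far: [2]
unit clause [-3] forces x3=F; simplify:
  drop 3 from [1, 3] -> [1]
  satisfied 2 clause(s); 2 remain; assigned so far: [2, 3]
unit clause [1] forces x1=T; simplify:
  drop -1 from [-1, 5] -> [5]
  satisfied 1 clause(s); 1 remain; assigned so far: [1, 2, 3]
unit clause [5] forces x5=T; simplify:
  satisfied 1 clause(s); 0 remain; assigned so far: [1, 2, 3, 5]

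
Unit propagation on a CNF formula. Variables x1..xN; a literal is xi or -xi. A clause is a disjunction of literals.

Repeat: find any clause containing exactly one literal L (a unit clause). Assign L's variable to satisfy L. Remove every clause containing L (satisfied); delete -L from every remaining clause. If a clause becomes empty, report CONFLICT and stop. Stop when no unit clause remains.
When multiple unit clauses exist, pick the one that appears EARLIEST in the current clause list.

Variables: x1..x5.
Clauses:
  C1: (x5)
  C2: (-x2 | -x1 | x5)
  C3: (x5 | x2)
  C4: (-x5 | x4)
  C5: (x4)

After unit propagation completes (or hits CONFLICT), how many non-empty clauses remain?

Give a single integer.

Answer: 0

Derivation:
unit clause [5] forces x5=T; simplify:
  drop -5 from [-5, 4] -> [4]
  satisfied 3 clause(s); 2 remain; assigned so far: [5]
unit clause [4] forces x4=T; simplify:
  satisfied 2 clause(s); 0 remain; assigned so far: [4, 5]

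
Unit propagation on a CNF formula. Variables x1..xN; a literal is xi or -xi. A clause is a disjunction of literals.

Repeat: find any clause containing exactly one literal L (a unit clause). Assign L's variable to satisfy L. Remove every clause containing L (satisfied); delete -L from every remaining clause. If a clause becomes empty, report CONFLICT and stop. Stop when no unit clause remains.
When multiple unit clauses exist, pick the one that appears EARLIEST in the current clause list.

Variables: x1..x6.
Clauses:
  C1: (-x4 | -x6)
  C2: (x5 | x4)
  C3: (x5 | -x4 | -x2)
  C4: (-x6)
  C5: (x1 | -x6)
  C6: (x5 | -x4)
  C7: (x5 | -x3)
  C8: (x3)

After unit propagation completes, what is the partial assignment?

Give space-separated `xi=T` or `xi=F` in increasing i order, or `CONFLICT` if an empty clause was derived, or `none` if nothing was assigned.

Answer: x3=T x5=T x6=F

Derivation:
unit clause [-6] forces x6=F; simplify:
  satisfied 3 clause(s); 5 remain; assigned so far: [6]
unit clause [3] forces x3=T; simplify:
  drop -3 from [5, -3] -> [5]
  satisfied 1 clause(s); 4 remain; assigned so far: [3, 6]
unit clause [5] forces x5=T; simplify:
  satisfied 4 clause(s); 0 remain; assigned so far: [3, 5, 6]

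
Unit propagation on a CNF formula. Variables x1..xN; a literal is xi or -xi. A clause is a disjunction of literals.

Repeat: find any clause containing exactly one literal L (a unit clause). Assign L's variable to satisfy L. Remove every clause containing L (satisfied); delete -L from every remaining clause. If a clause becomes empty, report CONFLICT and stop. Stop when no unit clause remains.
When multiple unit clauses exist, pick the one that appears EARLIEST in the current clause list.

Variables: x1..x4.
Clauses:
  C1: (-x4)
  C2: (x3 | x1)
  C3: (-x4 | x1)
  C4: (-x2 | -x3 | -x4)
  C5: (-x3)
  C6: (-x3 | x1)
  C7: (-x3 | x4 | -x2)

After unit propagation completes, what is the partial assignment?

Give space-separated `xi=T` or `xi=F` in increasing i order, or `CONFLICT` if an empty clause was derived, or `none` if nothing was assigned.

unit clause [-4] forces x4=F; simplify:
  drop 4 from [-3, 4, -2] -> [-3, -2]
  satisfied 3 clause(s); 4 remain; assigned so far: [4]
unit clause [-3] forces x3=F; simplify:
  drop 3 from [3, 1] -> [1]
  satisfied 3 clause(s); 1 remain; assigned so far: [3, 4]
unit clause [1] forces x1=T; simplify:
  satisfied 1 clause(s); 0 remain; assigned so far: [1, 3, 4]

Answer: x1=T x3=F x4=F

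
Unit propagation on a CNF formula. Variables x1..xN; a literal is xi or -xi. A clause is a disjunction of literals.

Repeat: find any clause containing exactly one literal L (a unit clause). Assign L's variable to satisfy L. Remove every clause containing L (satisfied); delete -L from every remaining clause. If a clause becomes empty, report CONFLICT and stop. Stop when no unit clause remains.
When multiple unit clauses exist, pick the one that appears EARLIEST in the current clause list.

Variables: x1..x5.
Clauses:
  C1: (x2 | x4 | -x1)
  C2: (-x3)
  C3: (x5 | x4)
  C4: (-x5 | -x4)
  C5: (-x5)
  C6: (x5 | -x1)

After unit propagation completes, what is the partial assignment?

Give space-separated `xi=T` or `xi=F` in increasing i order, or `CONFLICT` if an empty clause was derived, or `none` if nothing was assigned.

unit clause [-3] forces x3=F; simplify:
  satisfied 1 clause(s); 5 remain; assigned so far: [3]
unit clause [-5] forces x5=F; simplify:
  drop 5 from [5, 4] -> [4]
  drop 5 from [5, -1] -> [-1]
  satisfied 2 clause(s); 3 remain; assigned so far: [3, 5]
unit clause [4] forces x4=T; simplify:
  satisfied 2 clause(s); 1 remain; assigned so far: [3, 4, 5]
unit clause [-1] forces x1=F; simplify:
  satisfied 1 clause(s); 0 remain; assigned so far: [1, 3, 4, 5]

Answer: x1=F x3=F x4=T x5=F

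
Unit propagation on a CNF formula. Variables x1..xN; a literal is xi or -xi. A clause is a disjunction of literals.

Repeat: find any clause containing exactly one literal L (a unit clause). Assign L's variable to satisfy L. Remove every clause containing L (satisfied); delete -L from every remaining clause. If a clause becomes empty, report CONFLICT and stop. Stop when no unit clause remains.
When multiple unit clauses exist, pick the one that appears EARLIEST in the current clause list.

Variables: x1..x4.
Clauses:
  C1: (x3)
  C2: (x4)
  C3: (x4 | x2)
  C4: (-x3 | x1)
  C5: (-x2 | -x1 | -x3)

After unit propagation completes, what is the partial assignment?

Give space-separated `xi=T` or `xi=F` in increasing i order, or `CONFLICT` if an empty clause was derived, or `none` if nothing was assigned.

Answer: x1=T x2=F x3=T x4=T

Derivation:
unit clause [3] forces x3=T; simplify:
  drop -3 from [-3, 1] -> [1]
  drop -3 from [-2, -1, -3] -> [-2, -1]
  satisfied 1 clause(s); 4 remain; assigned so far: [3]
unit clause [4] forces x4=T; simplify:
  satisfied 2 clause(s); 2 remain; assigned so far: [3, 4]
unit clause [1] forces x1=T; simplify:
  drop -1 from [-2, -1] -> [-2]
  satisfied 1 clause(s); 1 remain; assigned so far: [1, 3, 4]
unit clause [-2] forces x2=F; simplify:
  satisfied 1 clause(s); 0 remain; assigned so far: [1, 2, 3, 4]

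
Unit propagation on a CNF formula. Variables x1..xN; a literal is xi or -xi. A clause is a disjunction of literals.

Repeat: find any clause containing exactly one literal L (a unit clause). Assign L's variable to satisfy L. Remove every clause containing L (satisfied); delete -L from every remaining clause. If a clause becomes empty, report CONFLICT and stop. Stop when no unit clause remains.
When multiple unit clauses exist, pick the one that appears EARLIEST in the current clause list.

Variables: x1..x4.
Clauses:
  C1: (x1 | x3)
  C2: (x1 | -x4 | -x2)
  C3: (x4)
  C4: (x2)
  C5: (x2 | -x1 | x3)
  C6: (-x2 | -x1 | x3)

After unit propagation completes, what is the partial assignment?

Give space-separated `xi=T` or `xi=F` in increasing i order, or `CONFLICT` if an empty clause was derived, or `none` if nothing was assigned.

Answer: x1=T x2=T x3=T x4=T

Derivation:
unit clause [4] forces x4=T; simplify:
  drop -4 from [1, -4, -2] -> [1, -2]
  satisfied 1 clause(s); 5 remain; assigned so far: [4]
unit clause [2] forces x2=T; simplify:
  drop -2 from [1, -2] -> [1]
  drop -2 from [-2, -1, 3] -> [-1, 3]
  satisfied 2 clause(s); 3 remain; assigned so far: [2, 4]
unit clause [1] forces x1=T; simplify:
  drop -1 from [-1, 3] -> [3]
  satisfied 2 clause(s); 1 remain; assigned so far: [1, 2, 4]
unit clause [3] forces x3=T; simplify:
  satisfied 1 clause(s); 0 remain; assigned so far: [1, 2, 3, 4]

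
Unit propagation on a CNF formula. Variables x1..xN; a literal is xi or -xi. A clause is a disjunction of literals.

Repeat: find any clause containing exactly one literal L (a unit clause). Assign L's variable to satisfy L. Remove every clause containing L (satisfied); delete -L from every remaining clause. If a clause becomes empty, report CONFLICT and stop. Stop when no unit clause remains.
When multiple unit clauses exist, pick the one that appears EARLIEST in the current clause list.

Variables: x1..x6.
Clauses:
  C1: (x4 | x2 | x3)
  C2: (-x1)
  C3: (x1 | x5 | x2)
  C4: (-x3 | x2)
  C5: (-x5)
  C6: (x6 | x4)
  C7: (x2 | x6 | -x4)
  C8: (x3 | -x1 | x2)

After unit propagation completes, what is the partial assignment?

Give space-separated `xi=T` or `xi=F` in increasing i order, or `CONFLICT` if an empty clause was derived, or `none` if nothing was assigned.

Answer: x1=F x2=T x5=F

Derivation:
unit clause [-1] forces x1=F; simplify:
  drop 1 from [1, 5, 2] -> [5, 2]
  satisfied 2 clause(s); 6 remain; assigned so far: [1]
unit clause [-5] forces x5=F; simplify:
  drop 5 from [5, 2] -> [2]
  satisfied 1 clause(s); 5 remain; assigned so far: [1, 5]
unit clause [2] forces x2=T; simplify:
  satisfied 4 clause(s); 1 remain; assigned so far: [1, 2, 5]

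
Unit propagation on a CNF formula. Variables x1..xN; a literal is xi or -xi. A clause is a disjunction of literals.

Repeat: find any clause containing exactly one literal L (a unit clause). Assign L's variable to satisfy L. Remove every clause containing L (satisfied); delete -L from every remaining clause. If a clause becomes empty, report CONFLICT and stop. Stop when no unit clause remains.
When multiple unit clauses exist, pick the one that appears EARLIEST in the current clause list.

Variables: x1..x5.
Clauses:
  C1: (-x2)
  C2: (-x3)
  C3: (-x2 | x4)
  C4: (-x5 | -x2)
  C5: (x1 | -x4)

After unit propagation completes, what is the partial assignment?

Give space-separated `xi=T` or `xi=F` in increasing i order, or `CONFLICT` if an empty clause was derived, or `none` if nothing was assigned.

Answer: x2=F x3=F

Derivation:
unit clause [-2] forces x2=F; simplify:
  satisfied 3 clause(s); 2 remain; assigned so far: [2]
unit clause [-3] forces x3=F; simplify:
  satisfied 1 clause(s); 1 remain; assigned so far: [2, 3]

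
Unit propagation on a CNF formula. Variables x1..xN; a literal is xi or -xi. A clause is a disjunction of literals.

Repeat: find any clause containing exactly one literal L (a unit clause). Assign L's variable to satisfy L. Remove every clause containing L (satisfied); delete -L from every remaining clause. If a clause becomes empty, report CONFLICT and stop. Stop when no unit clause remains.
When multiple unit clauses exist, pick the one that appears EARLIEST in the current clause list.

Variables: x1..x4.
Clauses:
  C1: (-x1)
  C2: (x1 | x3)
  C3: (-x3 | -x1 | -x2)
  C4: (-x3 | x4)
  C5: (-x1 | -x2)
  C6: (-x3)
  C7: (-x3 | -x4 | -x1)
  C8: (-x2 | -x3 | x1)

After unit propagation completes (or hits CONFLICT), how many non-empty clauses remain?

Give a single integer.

Answer: 2

Derivation:
unit clause [-1] forces x1=F; simplify:
  drop 1 from [1, 3] -> [3]
  drop 1 from [-2, -3, 1] -> [-2, -3]
  satisfied 4 clause(s); 4 remain; assigned so far: [1]
unit clause [3] forces x3=T; simplify:
  drop -3 from [-3, 4] -> [4]
  drop -3 from [-3] -> [] (empty!)
  drop -3 from [-2, -3] -> [-2]
  satisfied 1 clause(s); 3 remain; assigned so far: [1, 3]
CONFLICT (empty clause)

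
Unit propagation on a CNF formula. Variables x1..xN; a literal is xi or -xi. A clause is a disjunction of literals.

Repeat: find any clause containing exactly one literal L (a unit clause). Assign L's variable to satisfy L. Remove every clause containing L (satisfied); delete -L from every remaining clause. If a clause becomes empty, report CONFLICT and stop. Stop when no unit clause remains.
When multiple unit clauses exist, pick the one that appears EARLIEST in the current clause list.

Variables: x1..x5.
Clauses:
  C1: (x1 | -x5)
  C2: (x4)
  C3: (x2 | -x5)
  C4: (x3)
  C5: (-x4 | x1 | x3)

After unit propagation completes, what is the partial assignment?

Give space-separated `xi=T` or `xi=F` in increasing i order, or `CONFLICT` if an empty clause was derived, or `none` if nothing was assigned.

Answer: x3=T x4=T

Derivation:
unit clause [4] forces x4=T; simplify:
  drop -4 from [-4, 1, 3] -> [1, 3]
  satisfied 1 clause(s); 4 remain; assigned so far: [4]
unit clause [3] forces x3=T; simplify:
  satisfied 2 clause(s); 2 remain; assigned so far: [3, 4]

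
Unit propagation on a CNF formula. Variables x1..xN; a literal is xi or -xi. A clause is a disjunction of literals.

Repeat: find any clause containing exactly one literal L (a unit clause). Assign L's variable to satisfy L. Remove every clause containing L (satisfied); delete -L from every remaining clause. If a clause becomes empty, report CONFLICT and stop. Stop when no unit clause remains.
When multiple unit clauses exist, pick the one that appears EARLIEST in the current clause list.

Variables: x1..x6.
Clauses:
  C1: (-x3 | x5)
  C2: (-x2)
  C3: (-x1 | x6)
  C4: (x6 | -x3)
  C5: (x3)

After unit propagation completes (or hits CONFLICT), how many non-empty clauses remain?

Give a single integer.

Answer: 0

Derivation:
unit clause [-2] forces x2=F; simplify:
  satisfied 1 clause(s); 4 remain; assigned so far: [2]
unit clause [3] forces x3=T; simplify:
  drop -3 from [-3, 5] -> [5]
  drop -3 from [6, -3] -> [6]
  satisfied 1 clause(s); 3 remain; assigned so far: [2, 3]
unit clause [5] forces x5=T; simplify:
  satisfied 1 clause(s); 2 remain; assigned so far: [2, 3, 5]
unit clause [6] forces x6=T; simplify:
  satisfied 2 clause(s); 0 remain; assigned so far: [2, 3, 5, 6]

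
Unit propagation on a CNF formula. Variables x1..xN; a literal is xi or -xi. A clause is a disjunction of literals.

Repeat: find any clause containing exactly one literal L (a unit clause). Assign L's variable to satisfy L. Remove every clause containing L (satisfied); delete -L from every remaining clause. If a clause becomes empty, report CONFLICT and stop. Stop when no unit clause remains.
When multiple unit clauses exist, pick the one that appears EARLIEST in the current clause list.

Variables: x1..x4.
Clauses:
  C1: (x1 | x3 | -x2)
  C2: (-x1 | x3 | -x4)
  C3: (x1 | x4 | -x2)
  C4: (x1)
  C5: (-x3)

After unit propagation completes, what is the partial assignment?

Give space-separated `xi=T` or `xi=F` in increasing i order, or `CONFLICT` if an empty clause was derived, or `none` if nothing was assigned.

Answer: x1=T x3=F x4=F

Derivation:
unit clause [1] forces x1=T; simplify:
  drop -1 from [-1, 3, -4] -> [3, -4]
  satisfied 3 clause(s); 2 remain; assigned so far: [1]
unit clause [-3] forces x3=F; simplify:
  drop 3 from [3, -4] -> [-4]
  satisfied 1 clause(s); 1 remain; assigned so far: [1, 3]
unit clause [-4] forces x4=F; simplify:
  satisfied 1 clause(s); 0 remain; assigned so far: [1, 3, 4]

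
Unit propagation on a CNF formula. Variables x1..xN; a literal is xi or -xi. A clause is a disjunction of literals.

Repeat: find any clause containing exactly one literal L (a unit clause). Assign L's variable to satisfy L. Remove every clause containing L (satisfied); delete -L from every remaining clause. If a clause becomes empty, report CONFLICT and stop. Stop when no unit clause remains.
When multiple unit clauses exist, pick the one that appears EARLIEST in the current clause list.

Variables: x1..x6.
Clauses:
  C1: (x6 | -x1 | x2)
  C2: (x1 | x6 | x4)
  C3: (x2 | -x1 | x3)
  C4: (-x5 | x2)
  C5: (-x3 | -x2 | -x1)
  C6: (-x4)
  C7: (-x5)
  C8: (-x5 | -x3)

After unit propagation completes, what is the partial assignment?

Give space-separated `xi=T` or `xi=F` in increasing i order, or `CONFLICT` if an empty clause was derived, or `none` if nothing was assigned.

Answer: x4=F x5=F

Derivation:
unit clause [-4] forces x4=F; simplify:
  drop 4 from [1, 6, 4] -> [1, 6]
  satisfied 1 clause(s); 7 remain; assigned so far: [4]
unit clause [-5] forces x5=F; simplify:
  satisfied 3 clause(s); 4 remain; assigned so far: [4, 5]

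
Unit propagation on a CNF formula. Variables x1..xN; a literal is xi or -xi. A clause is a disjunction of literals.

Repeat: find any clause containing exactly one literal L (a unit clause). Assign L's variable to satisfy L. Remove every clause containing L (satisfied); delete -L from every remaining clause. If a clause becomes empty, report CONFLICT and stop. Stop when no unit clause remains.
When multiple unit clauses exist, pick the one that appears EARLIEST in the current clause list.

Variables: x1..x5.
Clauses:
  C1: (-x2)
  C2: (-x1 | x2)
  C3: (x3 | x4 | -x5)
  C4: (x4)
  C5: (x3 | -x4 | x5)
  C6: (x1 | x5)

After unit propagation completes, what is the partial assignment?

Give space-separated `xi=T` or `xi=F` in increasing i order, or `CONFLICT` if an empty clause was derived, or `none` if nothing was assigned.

Answer: x1=F x2=F x4=T x5=T

Derivation:
unit clause [-2] forces x2=F; simplify:
  drop 2 from [-1, 2] -> [-1]
  satisfied 1 clause(s); 5 remain; assigned so far: [2]
unit clause [-1] forces x1=F; simplify:
  drop 1 from [1, 5] -> [5]
  satisfied 1 clause(s); 4 remain; assigned so far: [1, 2]
unit clause [4] forces x4=T; simplify:
  drop -4 from [3, -4, 5] -> [3, 5]
  satisfied 2 clause(s); 2 remain; assigned so far: [1, 2, 4]
unit clause [5] forces x5=T; simplify:
  satisfied 2 clause(s); 0 remain; assigned so far: [1, 2, 4, 5]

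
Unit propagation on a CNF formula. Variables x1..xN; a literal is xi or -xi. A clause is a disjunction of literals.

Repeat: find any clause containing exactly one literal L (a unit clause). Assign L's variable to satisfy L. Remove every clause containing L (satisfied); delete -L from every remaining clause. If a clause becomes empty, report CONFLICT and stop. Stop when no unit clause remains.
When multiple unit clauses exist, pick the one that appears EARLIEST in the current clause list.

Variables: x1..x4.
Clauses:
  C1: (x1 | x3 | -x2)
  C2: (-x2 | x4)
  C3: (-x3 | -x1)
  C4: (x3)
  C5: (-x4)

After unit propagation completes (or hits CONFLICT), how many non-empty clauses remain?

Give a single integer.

Answer: 0

Derivation:
unit clause [3] forces x3=T; simplify:
  drop -3 from [-3, -1] -> [-1]
  satisfied 2 clause(s); 3 remain; assigned so far: [3]
unit clause [-1] forces x1=F; simplify:
  satisfied 1 clause(s); 2 remain; assigned so far: [1, 3]
unit clause [-4] forces x4=F; simplify:
  drop 4 from [-2, 4] -> [-2]
  satisfied 1 clause(s); 1 remain; assigned so far: [1, 3, 4]
unit clause [-2] forces x2=F; simplify:
  satisfied 1 clause(s); 0 remain; assigned so far: [1, 2, 3, 4]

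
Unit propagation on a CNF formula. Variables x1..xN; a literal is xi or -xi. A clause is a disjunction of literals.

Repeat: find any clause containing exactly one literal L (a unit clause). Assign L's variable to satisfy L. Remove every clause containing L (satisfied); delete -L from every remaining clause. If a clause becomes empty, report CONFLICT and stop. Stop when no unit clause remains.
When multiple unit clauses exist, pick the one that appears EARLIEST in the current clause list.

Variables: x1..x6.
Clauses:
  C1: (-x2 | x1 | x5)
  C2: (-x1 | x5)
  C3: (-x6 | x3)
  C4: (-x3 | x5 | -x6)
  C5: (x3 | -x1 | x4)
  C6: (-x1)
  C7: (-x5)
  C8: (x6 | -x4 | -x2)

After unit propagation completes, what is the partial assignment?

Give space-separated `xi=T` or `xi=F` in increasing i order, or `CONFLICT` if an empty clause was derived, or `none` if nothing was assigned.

Answer: x1=F x2=F x5=F

Derivation:
unit clause [-1] forces x1=F; simplify:
  drop 1 from [-2, 1, 5] -> [-2, 5]
  satisfied 3 clause(s); 5 remain; assigned so far: [1]
unit clause [-5] forces x5=F; simplify:
  drop 5 from [-2, 5] -> [-2]
  drop 5 from [-3, 5, -6] -> [-3, -6]
  satisfied 1 clause(s); 4 remain; assigned so far: [1, 5]
unit clause [-2] forces x2=F; simplify:
  satisfied 2 clause(s); 2 remain; assigned so far: [1, 2, 5]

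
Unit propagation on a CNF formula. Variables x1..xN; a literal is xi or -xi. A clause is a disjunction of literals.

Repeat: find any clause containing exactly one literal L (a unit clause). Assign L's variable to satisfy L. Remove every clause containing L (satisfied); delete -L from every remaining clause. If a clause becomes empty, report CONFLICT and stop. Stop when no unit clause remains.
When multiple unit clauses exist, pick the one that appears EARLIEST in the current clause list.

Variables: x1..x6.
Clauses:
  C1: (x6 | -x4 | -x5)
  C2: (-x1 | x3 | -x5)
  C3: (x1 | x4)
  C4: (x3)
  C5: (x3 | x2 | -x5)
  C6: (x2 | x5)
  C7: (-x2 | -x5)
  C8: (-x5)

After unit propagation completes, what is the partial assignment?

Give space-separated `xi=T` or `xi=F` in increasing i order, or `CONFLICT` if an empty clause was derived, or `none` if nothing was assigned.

unit clause [3] forces x3=T; simplify:
  satisfied 3 clause(s); 5 remain; assigned so far: [3]
unit clause [-5] forces x5=F; simplify:
  drop 5 from [2, 5] -> [2]
  satisfied 3 clause(s); 2 remain; assigned so far: [3, 5]
unit clause [2] forces x2=T; simplify:
  satisfied 1 clause(s); 1 remain; assigned so far: [2, 3, 5]

Answer: x2=T x3=T x5=F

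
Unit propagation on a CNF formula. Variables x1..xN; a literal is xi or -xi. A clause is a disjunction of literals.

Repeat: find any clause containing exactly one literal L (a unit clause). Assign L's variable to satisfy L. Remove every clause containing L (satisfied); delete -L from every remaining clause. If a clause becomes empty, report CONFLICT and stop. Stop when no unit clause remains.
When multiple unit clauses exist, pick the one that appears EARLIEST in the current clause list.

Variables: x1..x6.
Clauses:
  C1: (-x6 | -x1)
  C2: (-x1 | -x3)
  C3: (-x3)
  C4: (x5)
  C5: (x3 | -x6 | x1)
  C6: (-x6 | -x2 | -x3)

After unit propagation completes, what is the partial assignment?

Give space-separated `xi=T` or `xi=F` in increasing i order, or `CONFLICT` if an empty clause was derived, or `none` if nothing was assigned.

unit clause [-3] forces x3=F; simplify:
  drop 3 from [3, -6, 1] -> [-6, 1]
  satisfied 3 clause(s); 3 remain; assigned so far: [3]
unit clause [5] forces x5=T; simplify:
  satisfied 1 clause(s); 2 remain; assigned so far: [3, 5]

Answer: x3=F x5=T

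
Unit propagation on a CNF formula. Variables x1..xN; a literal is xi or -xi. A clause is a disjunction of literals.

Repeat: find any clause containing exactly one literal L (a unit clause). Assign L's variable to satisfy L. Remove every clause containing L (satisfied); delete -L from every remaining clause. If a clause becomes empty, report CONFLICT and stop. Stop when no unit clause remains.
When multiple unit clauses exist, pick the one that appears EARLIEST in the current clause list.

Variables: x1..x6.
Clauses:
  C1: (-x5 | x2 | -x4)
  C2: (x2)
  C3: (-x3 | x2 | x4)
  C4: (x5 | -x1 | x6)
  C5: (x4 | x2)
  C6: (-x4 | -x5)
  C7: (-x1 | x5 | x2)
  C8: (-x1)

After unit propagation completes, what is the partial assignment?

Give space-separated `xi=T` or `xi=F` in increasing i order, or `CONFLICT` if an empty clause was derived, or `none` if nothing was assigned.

unit clause [2] forces x2=T; simplify:
  satisfied 5 clause(s); 3 remain; assigned so far: [2]
unit clause [-1] forces x1=F; simplify:
  satisfied 2 clause(s); 1 remain; assigned so far: [1, 2]

Answer: x1=F x2=T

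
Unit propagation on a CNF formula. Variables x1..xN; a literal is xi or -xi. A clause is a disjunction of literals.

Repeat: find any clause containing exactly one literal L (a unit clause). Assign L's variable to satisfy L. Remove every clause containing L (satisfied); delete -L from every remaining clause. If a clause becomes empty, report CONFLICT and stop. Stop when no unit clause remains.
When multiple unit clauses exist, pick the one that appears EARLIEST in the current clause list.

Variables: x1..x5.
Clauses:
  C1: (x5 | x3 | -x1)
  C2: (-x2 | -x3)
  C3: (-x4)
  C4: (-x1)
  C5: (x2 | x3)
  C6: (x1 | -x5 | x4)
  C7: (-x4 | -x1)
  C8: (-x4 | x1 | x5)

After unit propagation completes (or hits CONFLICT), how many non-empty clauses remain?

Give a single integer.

Answer: 2

Derivation:
unit clause [-4] forces x4=F; simplify:
  drop 4 from [1, -5, 4] -> [1, -5]
  satisfied 3 clause(s); 5 remain; assigned so far: [4]
unit clause [-1] forces x1=F; simplify:
  drop 1 from [1, -5] -> [-5]
  satisfied 2 clause(s); 3 remain; assigned so far: [1, 4]
unit clause [-5] forces x5=F; simplify:
  satisfied 1 clause(s); 2 remain; assigned so far: [1, 4, 5]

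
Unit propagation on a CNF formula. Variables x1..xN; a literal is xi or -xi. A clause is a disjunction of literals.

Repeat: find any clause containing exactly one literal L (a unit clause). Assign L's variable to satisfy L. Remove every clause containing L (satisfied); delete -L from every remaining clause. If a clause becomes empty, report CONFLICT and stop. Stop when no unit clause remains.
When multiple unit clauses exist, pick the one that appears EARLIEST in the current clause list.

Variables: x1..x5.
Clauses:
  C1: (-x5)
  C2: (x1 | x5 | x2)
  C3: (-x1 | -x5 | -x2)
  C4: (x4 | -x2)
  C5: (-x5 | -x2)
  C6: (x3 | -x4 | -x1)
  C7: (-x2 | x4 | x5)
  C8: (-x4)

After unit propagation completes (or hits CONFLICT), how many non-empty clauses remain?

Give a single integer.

unit clause [-5] forces x5=F; simplify:
  drop 5 from [1, 5, 2] -> [1, 2]
  drop 5 from [-2, 4, 5] -> [-2, 4]
  satisfied 3 clause(s); 5 remain; assigned so far: [5]
unit clause [-4] forces x4=F; simplify:
  drop 4 from [4, -2] -> [-2]
  drop 4 from [-2, 4] -> [-2]
  satisfied 2 clause(s); 3 remain; assigned so far: [4, 5]
unit clause [-2] forces x2=F; simplify:
  drop 2 from [1, 2] -> [1]
  satisfied 2 clause(s); 1 remain; assigned so far: [2, 4, 5]
unit clause [1] forces x1=T; simplify:
  satisfied 1 clause(s); 0 remain; assigned so far: [1, 2, 4, 5]

Answer: 0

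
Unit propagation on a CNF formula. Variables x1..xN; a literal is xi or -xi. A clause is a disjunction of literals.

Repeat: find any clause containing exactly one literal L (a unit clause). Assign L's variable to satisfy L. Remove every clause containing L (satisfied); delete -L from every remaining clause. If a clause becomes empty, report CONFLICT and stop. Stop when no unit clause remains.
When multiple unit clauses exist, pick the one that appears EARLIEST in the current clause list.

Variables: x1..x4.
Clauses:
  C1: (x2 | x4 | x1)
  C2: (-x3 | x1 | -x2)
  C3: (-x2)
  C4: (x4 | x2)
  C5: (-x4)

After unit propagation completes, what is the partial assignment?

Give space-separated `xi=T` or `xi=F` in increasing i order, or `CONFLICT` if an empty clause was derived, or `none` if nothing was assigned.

unit clause [-2] forces x2=F; simplify:
  drop 2 from [2, 4, 1] -> [4, 1]
  drop 2 from [4, 2] -> [4]
  satisfied 2 clause(s); 3 remain; assigned so far: [2]
unit clause [4] forces x4=T; simplify:
  drop -4 from [-4] -> [] (empty!)
  satisfied 2 clause(s); 1 remain; assigned so far: [2, 4]
CONFLICT (empty clause)

Answer: CONFLICT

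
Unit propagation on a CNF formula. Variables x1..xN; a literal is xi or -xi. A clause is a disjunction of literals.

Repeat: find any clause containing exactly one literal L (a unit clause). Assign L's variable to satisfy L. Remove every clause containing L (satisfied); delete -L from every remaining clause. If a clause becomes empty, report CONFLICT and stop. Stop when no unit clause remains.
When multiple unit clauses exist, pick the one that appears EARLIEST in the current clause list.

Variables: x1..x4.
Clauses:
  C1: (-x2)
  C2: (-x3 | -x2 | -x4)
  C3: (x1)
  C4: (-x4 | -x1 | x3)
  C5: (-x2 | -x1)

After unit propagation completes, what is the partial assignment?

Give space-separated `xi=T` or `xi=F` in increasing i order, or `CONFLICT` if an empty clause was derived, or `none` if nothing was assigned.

unit clause [-2] forces x2=F; simplify:
  satisfied 3 clause(s); 2 remain; assigned so far: [2]
unit clause [1] forces x1=T; simplify:
  drop -1 from [-4, -1, 3] -> [-4, 3]
  satisfied 1 clause(s); 1 remain; assigned so far: [1, 2]

Answer: x1=T x2=F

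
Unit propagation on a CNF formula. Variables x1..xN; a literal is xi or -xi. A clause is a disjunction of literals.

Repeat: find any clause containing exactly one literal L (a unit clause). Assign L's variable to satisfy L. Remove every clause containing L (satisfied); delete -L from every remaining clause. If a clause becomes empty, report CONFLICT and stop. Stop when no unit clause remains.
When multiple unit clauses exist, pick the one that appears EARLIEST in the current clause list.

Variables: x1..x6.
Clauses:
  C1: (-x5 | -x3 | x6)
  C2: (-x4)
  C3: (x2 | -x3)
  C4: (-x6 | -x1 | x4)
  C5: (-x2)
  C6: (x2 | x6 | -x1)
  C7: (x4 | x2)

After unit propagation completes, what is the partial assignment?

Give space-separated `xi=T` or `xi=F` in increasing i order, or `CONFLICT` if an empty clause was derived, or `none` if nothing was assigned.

Answer: CONFLICT

Derivation:
unit clause [-4] forces x4=F; simplify:
  drop 4 from [-6, -1, 4] -> [-6, -1]
  drop 4 from [4, 2] -> [2]
  satisfied 1 clause(s); 6 remain; assigned so far: [4]
unit clause [-2] forces x2=F; simplify:
  drop 2 from [2, -3] -> [-3]
  drop 2 from [2, 6, -1] -> [6, -1]
  drop 2 from [2] -> [] (empty!)
  satisfied 1 clause(s); 5 remain; assigned so far: [2, 4]
CONFLICT (empty clause)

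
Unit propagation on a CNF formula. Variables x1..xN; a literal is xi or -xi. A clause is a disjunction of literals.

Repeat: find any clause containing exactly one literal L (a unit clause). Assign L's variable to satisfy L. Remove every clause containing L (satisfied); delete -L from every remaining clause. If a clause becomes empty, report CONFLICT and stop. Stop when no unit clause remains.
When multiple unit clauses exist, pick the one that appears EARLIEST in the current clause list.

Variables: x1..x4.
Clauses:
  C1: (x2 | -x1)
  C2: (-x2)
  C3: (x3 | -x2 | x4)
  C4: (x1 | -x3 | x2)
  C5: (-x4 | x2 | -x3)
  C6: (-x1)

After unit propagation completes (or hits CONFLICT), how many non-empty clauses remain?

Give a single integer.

unit clause [-2] forces x2=F; simplify:
  drop 2 from [2, -1] -> [-1]
  drop 2 from [1, -3, 2] -> [1, -3]
  drop 2 from [-4, 2, -3] -> [-4, -3]
  satisfied 2 clause(s); 4 remain; assigned so far: [2]
unit clause [-1] forces x1=F; simplify:
  drop 1 from [1, -3] -> [-3]
  satisfied 2 clause(s); 2 remain; assigned so far: [1, 2]
unit clause [-3] forces x3=F; simplify:
  satisfied 2 clause(s); 0 remain; assigned so far: [1, 2, 3]

Answer: 0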